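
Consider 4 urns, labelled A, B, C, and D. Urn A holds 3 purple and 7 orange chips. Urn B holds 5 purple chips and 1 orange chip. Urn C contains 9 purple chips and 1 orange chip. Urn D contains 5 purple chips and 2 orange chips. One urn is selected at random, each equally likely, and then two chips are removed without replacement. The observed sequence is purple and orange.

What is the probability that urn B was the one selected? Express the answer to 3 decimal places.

0.226

For each hypothesis, P(data | H) works out to: P(data | urn A) = (3/10)(7/9) = 7/30; P(data | urn B) = (5/6)(1/5) = 1/6; P(data | urn C) = (9/10)(1/9) = 1/10; P(data | urn D) = (5/7)(2/6) = 5/21.
Weighting by the prior gives 1/4 · 7/30 = 7/120, 1/4 · 1/6 = 1/24, 1/4 · 1/10 = 1/40, 1/4 · 5/21 = 5/84; these sum to 31/168.
By Bayes' rule, P(urn B | data) = (1/24) / (31/168) = 7/31.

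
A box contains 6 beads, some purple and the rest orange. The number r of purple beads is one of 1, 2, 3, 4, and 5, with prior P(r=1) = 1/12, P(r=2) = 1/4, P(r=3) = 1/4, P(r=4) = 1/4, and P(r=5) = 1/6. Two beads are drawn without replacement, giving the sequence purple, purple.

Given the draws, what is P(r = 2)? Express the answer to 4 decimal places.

Compute the likelihood of the observed sequence for each case: P(data | r = 1) = (1/6)(0/5) = 0; P(data | r = 2) = (2/6)(1/5) = 1/15; P(data | r = 3) = (3/6)(2/5) = 1/5; P(data | r = 4) = (4/6)(3/5) = 2/5; P(data | r = 5) = (5/6)(4/5) = 2/3.
Multiplying each by its prior: 1/12 · 0 = 0, 1/4 · 1/15 = 1/60, 1/4 · 1/5 = 1/20, 1/4 · 2/5 = 1/10, 1/6 · 2/3 = 1/9; with total 5/18.
By Bayes' rule, P(r = 2 | data) = (1/60) / (5/18) = 3/50.

0.0600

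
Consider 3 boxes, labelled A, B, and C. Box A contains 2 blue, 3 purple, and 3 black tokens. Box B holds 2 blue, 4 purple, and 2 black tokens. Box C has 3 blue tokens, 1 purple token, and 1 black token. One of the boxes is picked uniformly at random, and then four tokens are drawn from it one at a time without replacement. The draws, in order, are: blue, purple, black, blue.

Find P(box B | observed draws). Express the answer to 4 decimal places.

0.1356

For each hypothesis, P(data | H) works out to: P(data | box A) = (2/8)(3/7)(3/6)(1/5) = 0.010714; P(data | box B) = (2/8)(4/7)(2/6)(1/5) = 0.0095238; P(data | box C) = (3/5)(1/4)(1/3)(2/2) = 0.05.
The prior-weighted likelihoods are 1/3 · 0.010714 = 0.0035714, 1/3 · 0.0095238 = 0.0031746, 1/3 · 0.05 = 0.016667; with total 0.023413.
By Bayes' rule, P(box B | data) = (0.0031746) / (0.023413) = 0.13559.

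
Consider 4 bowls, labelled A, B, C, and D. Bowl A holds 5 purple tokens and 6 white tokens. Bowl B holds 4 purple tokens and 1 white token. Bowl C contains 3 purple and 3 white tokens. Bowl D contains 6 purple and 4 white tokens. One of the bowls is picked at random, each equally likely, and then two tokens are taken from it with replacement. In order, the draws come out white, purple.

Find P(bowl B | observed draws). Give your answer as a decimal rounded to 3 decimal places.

0.178

Compute the likelihood of the observed sequence for each case: P(data | bowl A) = (6/11)(5/11) = 0.24793; P(data | bowl B) = (1/5)(4/5) = 0.16; P(data | bowl C) = (3/6)(3/6) = 0.25; P(data | bowl D) = (4/10)(6/10) = 0.24.
Weighting by the prior gives 1/4 · 0.24793 = 0.061983, 1/4 · 0.16 = 0.04, 1/4 · 0.25 = 0.0625, 1/4 · 0.24 = 0.06; these sum to 0.22448.
By Bayes' rule, P(bowl B | data) = (0.04) / (0.22448) = 0.17819.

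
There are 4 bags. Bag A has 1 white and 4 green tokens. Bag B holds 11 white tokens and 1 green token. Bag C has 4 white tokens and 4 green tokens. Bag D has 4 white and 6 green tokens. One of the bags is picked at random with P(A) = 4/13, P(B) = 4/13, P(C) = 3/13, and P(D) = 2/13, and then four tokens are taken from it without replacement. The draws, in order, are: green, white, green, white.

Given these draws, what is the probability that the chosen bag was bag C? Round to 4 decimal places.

For each hypothesis, P(data | H) works out to: P(data | bag A) = (4/5)(1/4)(3/3)(0/2) = 0; P(data | bag B) = (1/12)(11/11)(0/10) = 0; P(data | bag C) = (4/8)(4/7)(3/6)(3/5) = 3/35; P(data | bag D) = (6/10)(4/9)(5/8)(3/7) = 1/14.
Weighting by the prior gives 4/13 · 0 = 0, 4/13 · 0 = 0, 3/13 · 3/35 = 9/455, 2/13 · 1/14 = 1/91; these sum to 2/65.
By Bayes' rule, P(bag C | data) = (9/455) / (2/65) = 9/14.

0.6429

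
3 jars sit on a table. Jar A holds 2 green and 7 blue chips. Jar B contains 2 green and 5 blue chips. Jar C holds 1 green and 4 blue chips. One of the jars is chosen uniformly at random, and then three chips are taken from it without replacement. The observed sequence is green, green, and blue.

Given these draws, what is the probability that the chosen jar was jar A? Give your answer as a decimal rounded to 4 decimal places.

Under each hypothesis, the probability of the observed sequence is: P(data | jar A) = (2/9)(1/8)(7/7) = 1/36; P(data | jar B) = (2/7)(1/6)(5/5) = 1/21; P(data | jar C) = (1/5)(0/4) = 0.
Weighting by the prior gives 1/3 · 1/36 = 1/108, 1/3 · 1/21 = 1/63, 1/3 · 0 = 0; summing to 19/756.
Hence P(jar A | data) = (1/108) / (19/756) = 7/19.

0.3684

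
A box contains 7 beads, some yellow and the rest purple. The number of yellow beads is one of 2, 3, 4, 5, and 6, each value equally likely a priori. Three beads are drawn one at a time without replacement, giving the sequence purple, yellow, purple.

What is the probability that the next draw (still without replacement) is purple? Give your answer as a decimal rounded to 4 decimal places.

0.4909

The likelihood of the observed sequence under each hypothesis: P(data | r = 2) = (5/7)(2/6)(4/5) = 4/21; P(data | r = 3) = (4/7)(3/6)(3/5) = 6/35; P(data | r = 4) = (3/7)(4/6)(2/5) = 4/35; P(data | r = 5) = (2/7)(5/6)(1/5) = 1/21; P(data | r = 6) = (1/7)(6/6)(0/5) = 0.
Weighting by the prior gives 1/5 · 4/21 = 4/105, 1/5 · 6/35 = 6/175, 1/5 · 4/35 = 4/175, 1/5 · 1/21 = 1/105, 1/5 · 0 = 0; with total 11/105.
Normalising, the posterior is P(r = 2 | data) = 4/11, P(r = 3 | data) = 18/55, P(r = 4 | data) = 12/55, P(r = 5 | data) = 1/11, P(r = 6 | data) = 0.
So P(purple next | data) = Σ P(purple next | H) P(H | data) = (3/4)(4/11) + (1/2)(18/55) + (1/4)(12/55) + (0)(1/11) = 27/55.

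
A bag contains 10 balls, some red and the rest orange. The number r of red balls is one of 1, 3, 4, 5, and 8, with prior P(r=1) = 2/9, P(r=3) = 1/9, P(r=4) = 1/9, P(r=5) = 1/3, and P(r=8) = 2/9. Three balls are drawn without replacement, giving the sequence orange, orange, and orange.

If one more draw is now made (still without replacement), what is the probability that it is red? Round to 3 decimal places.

0.284

For each hypothesis, P(data | H) works out to: P(data | r = 1) = (9/10)(8/9)(7/8) = 0.7; P(data | r = 3) = (7/10)(6/9)(5/8) = 0.29167; P(data | r = 4) = (6/10)(5/9)(4/8) = 0.16667; P(data | r = 5) = (5/10)(4/9)(3/8) = 0.083333; P(data | r = 8) = (2/10)(1/9)(0/8) = 0.
The prior-weighted likelihoods are 2/9 · 0.7 = 0.15556, 1/9 · 0.29167 = 0.032407, 1/9 · 0.16667 = 0.018519, 1/3 · 0.083333 = 0.027778, 2/9 · 0 = 0; summing to 0.23426.
The posterior is then P(r = 1 | data) = 0.66403, P(r = 3 | data) = 0.13834, P(r = 4 | data) = 0.079051, P(r = 5 | data) = 0.11858, P(r = 8 | data) = 0.
So P(red next | data) = Σ P(red next | H) P(H | data) = (1/7)(0.66403) + (3/7)(0.13834) + (4/7)(0.079051) + (5/7)(0.11858) = 0.28402.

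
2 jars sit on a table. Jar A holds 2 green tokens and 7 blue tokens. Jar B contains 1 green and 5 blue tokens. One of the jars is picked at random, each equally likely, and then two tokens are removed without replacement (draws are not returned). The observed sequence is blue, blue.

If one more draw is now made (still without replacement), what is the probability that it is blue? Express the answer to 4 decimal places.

The likelihood of the observed sequence under each hypothesis: P(data | jar A) = (7/9)(6/8) = 7/12; P(data | jar B) = (5/6)(4/5) = 2/3.
Weighting by the prior gives 1/2 · 7/12 = 7/24, 1/2 · 2/3 = 1/3; with total 5/8.
The posterior is then P(jar A | data) = 7/15, P(jar B | data) = 8/15.
The predictive probability is P(blue next | data) = (5/7)(7/15) + (3/4)(8/15) = 11/15.

0.7333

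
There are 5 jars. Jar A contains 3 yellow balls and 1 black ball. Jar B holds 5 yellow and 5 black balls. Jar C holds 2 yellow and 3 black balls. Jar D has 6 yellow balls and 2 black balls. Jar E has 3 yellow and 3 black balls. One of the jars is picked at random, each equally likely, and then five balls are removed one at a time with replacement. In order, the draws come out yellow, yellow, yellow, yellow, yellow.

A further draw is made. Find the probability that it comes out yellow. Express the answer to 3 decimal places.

The likelihood of the observed sequence under each hypothesis: P(data | jar A) = (3/4)(3/4)(3/4)(3/4)(3/4) = 0.2373; P(data | jar B) = (5/10)(5/10)(5/10)(5/10)(5/10) = 0.03125; P(data | jar C) = (2/5)(2/5)(2/5)(2/5)(2/5) = 0.01024; P(data | jar D) = (6/8)(6/8)(6/8)(6/8)(6/8) = 0.2373; P(data | jar E) = (3/6)(3/6)(3/6)(3/6)(3/6) = 0.03125.
Weighting by the prior gives 1/5 · 0.2373 = 0.047461, 1/5 · 0.03125 = 0.00625, 1/5 · 0.01024 = 0.002048, 1/5 · 0.2373 = 0.047461, 1/5 · 0.03125 = 0.00625; summing to 0.10947.
Dividing through by the total gives posterior P(jar A | data) = 0.43355, P(jar B | data) = 0.057093, P(jar C | data) = 0.018708, P(jar D | data) = 0.43355, P(jar E | data) = 0.057093.
The predictive probability is P(yellow next | data) = (3/4)(0.43355) + (1/2)(0.057093) + (2/5)(0.018708) + (3/4)(0.43355) + (1/2)(0.057093) = 0.71491.

0.715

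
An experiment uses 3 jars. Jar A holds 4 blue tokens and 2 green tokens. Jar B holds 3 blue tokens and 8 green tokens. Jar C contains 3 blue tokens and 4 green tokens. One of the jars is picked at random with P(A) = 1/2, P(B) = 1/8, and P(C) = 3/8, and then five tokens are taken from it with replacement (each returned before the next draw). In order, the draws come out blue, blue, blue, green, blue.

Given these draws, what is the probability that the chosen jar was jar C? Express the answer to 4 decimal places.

Compute the likelihood of the observed sequence for each case: P(data | jar A) = (4/6)(4/6)(4/6)(2/6)(4/6) = 0.065844; P(data | jar B) = (3/11)(3/11)(3/11)(8/11)(3/11) = 0.0040236; P(data | jar C) = (3/7)(3/7)(3/7)(4/7)(3/7) = 0.019278.
Weighting by the prior gives 1/2 · 0.065844 = 0.032922, 1/8 · 0.0040236 = 0.00050295, 3/8 · 0.019278 = 0.0072291; summing to 0.040654.
So P(jar C | data) = (0.0072291) / (0.040654) = 0.17782.

0.1778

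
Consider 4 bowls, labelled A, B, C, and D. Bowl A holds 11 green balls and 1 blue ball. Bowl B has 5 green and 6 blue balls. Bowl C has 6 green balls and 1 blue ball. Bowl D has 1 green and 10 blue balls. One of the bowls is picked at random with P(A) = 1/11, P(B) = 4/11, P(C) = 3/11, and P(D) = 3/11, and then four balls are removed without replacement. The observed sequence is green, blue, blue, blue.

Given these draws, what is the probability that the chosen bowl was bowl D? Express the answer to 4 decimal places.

Compute the likelihood of the observed sequence for each case: P(data | bowl A) = (11/12)(1/11)(0/10) = 0; P(data | bowl B) = (5/11)(6/10)(5/9)(4/8) = 5/66; P(data | bowl C) = (6/7)(1/6)(0/5) = 0; P(data | bowl D) = (1/11)(10/10)(9/9)(8/8) = 1/11.
Weighting by the prior gives 1/11 · 0 = 0, 4/11 · 5/66 = 10/363, 3/11 · 0 = 0, 3/11 · 1/11 = 3/121; summing to 19/363.
So P(bowl D | data) = (3/121) / (19/363) = 9/19.

0.4737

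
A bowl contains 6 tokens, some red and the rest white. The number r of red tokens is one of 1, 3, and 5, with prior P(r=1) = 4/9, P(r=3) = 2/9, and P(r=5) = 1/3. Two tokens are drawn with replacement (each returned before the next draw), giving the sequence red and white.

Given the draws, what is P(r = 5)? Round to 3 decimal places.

The likelihood of the observed sequence under each hypothesis: P(data | r = 1) = (1/6)(5/6) = 5/36; P(data | r = 3) = (3/6)(3/6) = 1/4; P(data | r = 5) = (5/6)(1/6) = 5/36.
Weighting by the prior gives 4/9 · 5/36 = 5/81, 2/9 · 1/4 = 1/18, 1/3 · 5/36 = 5/108; these sum to 53/324.
So P(r = 5 | data) = (5/108) / (53/324) = 15/53.

0.283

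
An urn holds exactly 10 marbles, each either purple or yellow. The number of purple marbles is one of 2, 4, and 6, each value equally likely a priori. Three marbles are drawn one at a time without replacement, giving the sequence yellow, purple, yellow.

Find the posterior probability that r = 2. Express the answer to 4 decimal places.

0.3684

Compute the likelihood of the observed sequence for each case: P(data | r = 2) = (8/10)(2/9)(7/8) = 7/45; P(data | r = 4) = (6/10)(4/9)(5/8) = 1/6; P(data | r = 6) = (4/10)(6/9)(3/8) = 1/10.
The prior-weighted likelihoods are 1/3 · 7/45 = 7/135, 1/3 · 1/6 = 1/18, 1/3 · 1/10 = 1/30; with total 19/135.
Hence P(r = 2 | data) = (7/135) / (19/135) = 7/19.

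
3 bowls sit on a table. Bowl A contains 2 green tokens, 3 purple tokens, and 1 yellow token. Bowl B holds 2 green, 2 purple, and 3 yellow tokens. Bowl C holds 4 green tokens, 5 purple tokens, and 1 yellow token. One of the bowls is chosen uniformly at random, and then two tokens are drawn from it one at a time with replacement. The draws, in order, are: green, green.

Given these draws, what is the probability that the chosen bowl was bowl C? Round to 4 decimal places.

For each hypothesis, P(data | H) works out to: P(data | bowl A) = (2/6)(2/6) = 0.11111; P(data | bowl B) = (2/7)(2/7) = 0.081633; P(data | bowl C) = (4/10)(4/10) = 0.16.
The prior-weighted likelihoods are 1/3 · 0.11111 = 0.037037, 1/3 · 0.081633 = 0.027211, 1/3 · 0.16 = 0.053333; these sum to 0.11758.
Hence P(bowl C | data) = (0.053333) / (0.11758) = 0.45359.

0.4536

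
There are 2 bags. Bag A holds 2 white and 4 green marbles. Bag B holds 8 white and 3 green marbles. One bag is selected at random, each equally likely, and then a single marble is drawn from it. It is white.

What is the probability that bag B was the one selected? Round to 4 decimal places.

Compute the likelihood of this draw for each case: P(data | bag A) = (2/6) = 1/3; P(data | bag B) = (8/11) = 8/11.
The prior-weighted likelihoods are 1/2 · 1/3 = 1/6, 1/2 · 8/11 = 4/11; summing to 35/66.
Hence P(bag B | data) = (4/11) / (35/66) = 24/35.

0.6857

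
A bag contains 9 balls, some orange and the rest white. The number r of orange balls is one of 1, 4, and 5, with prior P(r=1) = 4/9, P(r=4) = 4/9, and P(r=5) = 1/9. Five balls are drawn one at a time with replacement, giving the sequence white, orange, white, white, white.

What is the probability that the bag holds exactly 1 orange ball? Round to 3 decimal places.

0.592

The likelihood of the observed sequence under each hypothesis: P(data | r = 1) = (8/9)(1/9)(8/9)(8/9)(8/9) = 0.069366; P(data | r = 4) = (5/9)(4/9)(5/9)(5/9)(5/9) = 0.042338; P(data | r = 5) = (4/9)(5/9)(4/9)(4/9)(4/9) = 0.021677.
The prior-weighted likelihoods are 4/9 · 0.069366 = 0.030829, 4/9 · 0.042338 = 0.018817, 1/9 · 0.021677 = 0.0024085; these sum to 0.052055.
So P(r = 1 | data) = (0.030829) / (0.052055) = 0.59225.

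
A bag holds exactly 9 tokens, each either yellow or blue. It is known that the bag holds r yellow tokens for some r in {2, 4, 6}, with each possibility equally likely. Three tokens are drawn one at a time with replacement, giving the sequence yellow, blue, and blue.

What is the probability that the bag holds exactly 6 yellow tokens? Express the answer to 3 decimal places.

0.214

Compute the likelihood of the observed sequence for each case: P(data | r = 2) = (2/9)(7/9)(7/9) = 0.13443; P(data | r = 4) = (4/9)(5/9)(5/9) = 0.13717; P(data | r = 6) = (6/9)(3/9)(3/9) = 0.074074.
Multiplying each by its prior: 1/3 · 0.13443 = 0.04481, 1/3 · 0.13717 = 0.045725, 1/3 · 0.074074 = 0.024691; summing to 0.11523.
So P(r = 6 | data) = (0.024691) / (0.11523) = 0.21429.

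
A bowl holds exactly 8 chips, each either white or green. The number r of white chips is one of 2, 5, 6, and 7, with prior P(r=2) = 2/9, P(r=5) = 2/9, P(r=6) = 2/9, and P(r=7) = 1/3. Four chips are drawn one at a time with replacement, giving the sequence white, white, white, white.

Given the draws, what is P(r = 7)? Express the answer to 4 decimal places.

The likelihood of the observed sequence under each hypothesis: P(data | r = 2) = (2/8)(2/8)(2/8)(2/8) = 0.0039062; P(data | r = 5) = (5/8)(5/8)(5/8)(5/8) = 0.15259; P(data | r = 6) = (6/8)(6/8)(6/8)(6/8) = 0.31641; P(data | r = 7) = (7/8)(7/8)(7/8)(7/8) = 0.58618.
Weighting by the prior gives 2/9 · 0.0039062 = 0.00086806, 2/9 · 0.15259 = 0.033908, 2/9 · 0.31641 = 0.070312, 1/3 · 0.58618 = 0.19539; with total 0.30048.
So P(r = 7 | data) = (0.19539) / (0.30048) = 0.65027.

0.6503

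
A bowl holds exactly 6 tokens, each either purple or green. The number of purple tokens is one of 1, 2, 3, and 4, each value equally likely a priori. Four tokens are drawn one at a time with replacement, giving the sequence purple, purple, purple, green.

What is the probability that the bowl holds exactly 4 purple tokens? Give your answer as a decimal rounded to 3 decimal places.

Compute the likelihood of the observed sequence for each case: P(data | r = 1) = (1/6)(1/6)(1/6)(5/6) = 0.003858; P(data | r = 2) = (2/6)(2/6)(2/6)(4/6) = 0.024691; P(data | r = 3) = (3/6)(3/6)(3/6)(3/6) = 0.0625; P(data | r = 4) = (4/6)(4/6)(4/6)(2/6) = 0.098765.
The prior-weighted likelihoods are 1/4 · 0.003858 = 0.00096451, 1/4 · 0.024691 = 0.0061728, 1/4 · 0.0625 = 0.015625, 1/4 · 0.098765 = 0.024691; these sum to 0.047454.
Therefore the posterior P(r = 4 | data) = (0.024691) / (0.047454) = 0.52033.

0.520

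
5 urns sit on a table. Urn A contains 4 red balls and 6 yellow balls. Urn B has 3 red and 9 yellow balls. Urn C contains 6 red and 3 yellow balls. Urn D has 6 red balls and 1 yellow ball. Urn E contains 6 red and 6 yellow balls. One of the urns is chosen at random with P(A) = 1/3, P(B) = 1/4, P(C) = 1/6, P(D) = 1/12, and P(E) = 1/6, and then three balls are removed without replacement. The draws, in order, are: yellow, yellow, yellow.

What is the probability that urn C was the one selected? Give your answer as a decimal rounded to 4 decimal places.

For each hypothesis, P(data | H) works out to: P(data | urn A) = (6/10)(5/9)(4/8) = 0.16667; P(data | urn B) = (9/12)(8/11)(7/10) = 0.38182; P(data | urn C) = (3/9)(2/8)(1/7) = 0.011905; P(data | urn D) = (1/7)(0/6) = 0; P(data | urn E) = (6/12)(5/11)(4/10) = 0.090909.
Multiplying each by its prior: 1/3 · 0.16667 = 0.055556, 1/4 · 0.38182 = 0.095455, 1/6 · 0.011905 = 0.0019841, 1/12 · 0 = 0, 1/6 · 0.090909 = 0.015152; summing to 0.16815.
Hence P(urn C | data) = (0.0019841) / (0.16815) = 0.0118.

0.0118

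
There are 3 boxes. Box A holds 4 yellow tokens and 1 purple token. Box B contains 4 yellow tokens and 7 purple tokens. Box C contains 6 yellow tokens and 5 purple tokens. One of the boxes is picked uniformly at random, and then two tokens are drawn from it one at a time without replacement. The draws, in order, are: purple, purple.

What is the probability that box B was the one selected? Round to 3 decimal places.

For each hypothesis, P(data | H) works out to: P(data | box A) = (1/5)(0/4) = 0; P(data | box B) = (7/11)(6/10) = 21/55; P(data | box C) = (5/11)(4/10) = 2/11.
Weighting by the prior gives 1/3 · 0 = 0, 1/3 · 21/55 = 7/55, 1/3 · 2/11 = 2/33; with total 31/165.
Therefore the posterior P(box B | data) = (7/55) / (31/165) = 21/31.

0.677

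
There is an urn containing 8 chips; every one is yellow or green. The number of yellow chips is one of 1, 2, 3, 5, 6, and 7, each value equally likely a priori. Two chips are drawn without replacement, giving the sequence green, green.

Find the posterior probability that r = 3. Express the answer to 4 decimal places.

For each hypothesis, P(data | H) works out to: P(data | r = 1) = (7/8)(6/7) = 3/4; P(data | r = 2) = (6/8)(5/7) = 15/28; P(data | r = 3) = (5/8)(4/7) = 5/14; P(data | r = 5) = (3/8)(2/7) = 3/28; P(data | r = 6) = (2/8)(1/7) = 1/28; P(data | r = 7) = (1/8)(0/7) = 0.
Multiplying each by its prior: 1/6 · 3/4 = 1/8, 1/6 · 15/28 = 5/56, 1/6 · 5/14 = 5/84, 1/6 · 3/28 = 1/56, 1/6 · 1/28 = 1/168, 1/6 · 0 = 0; with total 25/84.
By Bayes' rule, P(r = 3 | data) = (5/84) / (25/84) = 1/5.

0.2000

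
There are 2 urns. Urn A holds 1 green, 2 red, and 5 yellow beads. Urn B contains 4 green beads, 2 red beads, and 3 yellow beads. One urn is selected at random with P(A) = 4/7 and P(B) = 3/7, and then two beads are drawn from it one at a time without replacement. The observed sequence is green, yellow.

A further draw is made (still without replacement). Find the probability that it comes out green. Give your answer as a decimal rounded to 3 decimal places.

0.250

Under each hypothesis, the probability of the observed sequence is: P(data | urn A) = (1/8)(5/7) = 5/56; P(data | urn B) = (4/9)(3/8) = 1/6.
Multiplying each by its prior: 4/7 · 5/56 = 5/98, 3/7 · 1/6 = 1/14; with total 6/49.
The posterior is then P(urn A | data) = 5/12, P(urn B | data) = 7/12.
Averaging over the posterior, P(green next | data) = (0)(5/12) + (3/7)(7/12) = 1/4.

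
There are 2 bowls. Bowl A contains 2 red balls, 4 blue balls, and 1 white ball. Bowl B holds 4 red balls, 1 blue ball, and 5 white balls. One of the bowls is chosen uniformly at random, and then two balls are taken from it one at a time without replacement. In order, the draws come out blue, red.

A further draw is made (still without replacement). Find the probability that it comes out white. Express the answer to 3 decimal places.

0.280

The likelihood of the observed sequence under each hypothesis: P(data | bowl A) = (4/7)(2/6) = 4/21; P(data | bowl B) = (1/10)(4/9) = 2/45.
Weighting by the prior gives 1/2 · 4/21 = 2/21, 1/2 · 2/45 = 1/45; these sum to 37/315.
Normalising, the posterior is P(bowl A | data) = 30/37, P(bowl B | data) = 7/37.
So P(white next | data) = Σ P(white next | H) P(H | data) = (1/5)(30/37) + (5/8)(7/37) = 83/296.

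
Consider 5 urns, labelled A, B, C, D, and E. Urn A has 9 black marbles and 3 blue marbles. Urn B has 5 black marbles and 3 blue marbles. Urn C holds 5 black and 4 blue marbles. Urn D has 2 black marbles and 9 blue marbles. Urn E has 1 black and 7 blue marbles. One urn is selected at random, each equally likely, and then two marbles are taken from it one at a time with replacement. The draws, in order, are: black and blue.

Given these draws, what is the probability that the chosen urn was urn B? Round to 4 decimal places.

0.2529

Compute the likelihood of the observed sequence for each case: P(data | urn A) = (9/12)(3/12) = 0.1875; P(data | urn B) = (5/8)(3/8) = 0.23438; P(data | urn C) = (5/9)(4/9) = 0.24691; P(data | urn D) = (2/11)(9/11) = 0.14876; P(data | urn E) = (1/8)(7/8) = 0.10938.
The prior-weighted likelihoods are 1/5 · 0.1875 = 0.0375, 1/5 · 0.23438 = 0.046875, 1/5 · 0.24691 = 0.049383, 1/5 · 0.14876 = 0.029752, 1/5 · 0.10938 = 0.021875; summing to 0.18538.
Hence P(urn B | data) = (0.046875) / (0.18538) = 0.25285.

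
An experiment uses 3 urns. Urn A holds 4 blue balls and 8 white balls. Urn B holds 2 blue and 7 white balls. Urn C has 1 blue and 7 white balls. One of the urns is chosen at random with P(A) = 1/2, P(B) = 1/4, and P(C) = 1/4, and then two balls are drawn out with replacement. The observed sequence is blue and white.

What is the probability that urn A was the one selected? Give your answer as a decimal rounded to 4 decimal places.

Compute the likelihood of the observed sequence for each case: P(data | urn A) = (4/12)(8/12) = 0.22222; P(data | urn B) = (2/9)(7/9) = 0.17284; P(data | urn C) = (1/8)(7/8) = 0.10938.
Multiplying each by its prior: 1/2 · 0.22222 = 0.11111, 1/4 · 0.17284 = 0.04321, 1/4 · 0.10938 = 0.027344; with total 0.18166.
So P(urn A | data) = (0.11111) / (0.18166) = 0.61163.

0.6116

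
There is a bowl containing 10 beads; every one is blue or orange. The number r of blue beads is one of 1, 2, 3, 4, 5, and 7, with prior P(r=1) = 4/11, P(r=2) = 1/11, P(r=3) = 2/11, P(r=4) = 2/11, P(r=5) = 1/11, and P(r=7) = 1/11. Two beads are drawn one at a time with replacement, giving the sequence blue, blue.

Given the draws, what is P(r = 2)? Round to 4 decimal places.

0.0303

Compute the likelihood of the observed sequence for each case: P(data | r = 1) = (1/10)(1/10) = 0.01; P(data | r = 2) = (2/10)(2/10) = 0.04; P(data | r = 3) = (3/10)(3/10) = 0.09; P(data | r = 4) = (4/10)(4/10) = 0.16; P(data | r = 5) = (5/10)(5/10) = 0.25; P(data | r = 7) = (7/10)(7/10) = 0.49.
The prior-weighted likelihoods are 4/11 · 0.01 = 0.0036364, 1/11 · 0.04 = 0.0036364, 2/11 · 0.09 = 0.016364, 2/11 · 0.16 = 0.029091, 1/11 · 0.25 = 0.022727, 1/11 · 0.49 = 0.044545; with total 0.12.
Therefore the posterior P(r = 2 | data) = (0.0036364) / (0.12) = 0.030303.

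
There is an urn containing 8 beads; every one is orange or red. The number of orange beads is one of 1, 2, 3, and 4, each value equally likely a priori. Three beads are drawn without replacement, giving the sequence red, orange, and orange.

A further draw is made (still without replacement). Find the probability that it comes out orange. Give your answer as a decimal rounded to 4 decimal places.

0.2800

The likelihood of the observed sequence under each hypothesis: P(data | r = 1) = (7/8)(1/7)(0/6) = 0; P(data | r = 2) = (6/8)(2/7)(1/6) = 1/28; P(data | r = 3) = (5/8)(3/7)(2/6) = 5/56; P(data | r = 4) = (4/8)(4/7)(3/6) = 1/7.
Weighting by the prior gives 1/4 · 0 = 0, 1/4 · 1/28 = 1/112, 1/4 · 5/56 = 5/224, 1/4 · 1/7 = 1/28; these sum to 15/224.
The posterior is then P(r = 1 | data) = 0, P(r = 2 | data) = 2/15, P(r = 3 | data) = 1/3, P(r = 4 | data) = 8/15.
The predictive probability is P(orange next | data) = (0)(2/15) + (1/5)(1/3) + (2/5)(8/15) = 7/25.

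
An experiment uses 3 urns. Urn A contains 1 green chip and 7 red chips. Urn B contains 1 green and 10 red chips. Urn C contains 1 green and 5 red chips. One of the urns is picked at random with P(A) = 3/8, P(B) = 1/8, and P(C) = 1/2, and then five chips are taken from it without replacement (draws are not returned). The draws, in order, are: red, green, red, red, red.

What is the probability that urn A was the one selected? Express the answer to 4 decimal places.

0.3311

The likelihood of the observed sequence under each hypothesis: P(data | urn A) = (7/8)(1/7)(6/6)(5/5)(4/4) = 0.125; P(data | urn B) = (10/11)(1/10)(9/9)(8/8)(7/7) = 0.090909; P(data | urn C) = (5/6)(1/5)(4/4)(3/3)(2/2) = 0.16667.
Multiplying each by its prior: 3/8 · 0.125 = 0.046875, 1/8 · 0.090909 = 0.011364, 1/2 · 0.16667 = 0.083333; these sum to 0.14157.
Hence P(urn A | data) = (0.046875) / (0.14157) = 0.3311.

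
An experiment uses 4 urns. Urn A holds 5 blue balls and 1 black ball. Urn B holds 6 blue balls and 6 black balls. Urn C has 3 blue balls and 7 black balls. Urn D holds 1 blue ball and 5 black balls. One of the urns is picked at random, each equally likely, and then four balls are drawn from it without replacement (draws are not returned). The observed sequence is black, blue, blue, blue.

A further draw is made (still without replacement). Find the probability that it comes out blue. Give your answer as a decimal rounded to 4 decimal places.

The likelihood of the observed sequence under each hypothesis: P(data | urn A) = (1/6)(5/5)(4/4)(3/3) = 0.16667; P(data | urn B) = (6/12)(6/11)(5/10)(4/9) = 0.060606; P(data | urn C) = (7/10)(3/9)(2/8)(1/7) = 0.0083333; P(data | urn D) = (5/6)(1/5)(0/4) = 0.
Weighting by the prior gives 1/4 · 0.16667 = 0.041667, 1/4 · 0.060606 = 0.015152, 1/4 · 0.0083333 = 0.0020833, 1/4 · 0 = 0; with total 0.058902.
The posterior is then P(urn A | data) = 0.7074, P(urn B | data) = 0.25723, P(urn C | data) = 0.03537, P(urn D | data) = 0.
Averaging over the posterior, P(blue next | data) = (1)(0.7074) + (3/8)(0.25723) + (0)(0.03537) = 0.80386.

0.8039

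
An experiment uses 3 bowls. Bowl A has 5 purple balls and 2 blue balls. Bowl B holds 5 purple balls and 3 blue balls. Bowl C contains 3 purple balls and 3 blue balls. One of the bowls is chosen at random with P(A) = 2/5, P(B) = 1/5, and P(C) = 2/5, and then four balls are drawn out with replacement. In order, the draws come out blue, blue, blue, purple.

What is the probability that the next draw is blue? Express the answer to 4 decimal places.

Under each hypothesis, the probability of the observed sequence is: P(data | bowl A) = (2/7)(2/7)(2/7)(5/7) = 0.01666; P(data | bowl B) = (3/8)(3/8)(3/8)(5/8) = 0.032959; P(data | bowl C) = (3/6)(3/6)(3/6)(3/6) = 0.0625.
Weighting by the prior gives 2/5 · 0.01666 = 0.0066639, 1/5 · 0.032959 = 0.0065918, 2/5 · 0.0625 = 0.025; these sum to 0.038256.
The posterior is then P(bowl A | data) = 0.17419, P(bowl B | data) = 0.17231, P(bowl C | data) = 0.6535.
So P(blue next | data) = Σ P(blue next | H) P(H | data) = (2/7)(0.17419) + (3/8)(0.17231) + (1/2)(0.6535) = 0.44113.

0.4411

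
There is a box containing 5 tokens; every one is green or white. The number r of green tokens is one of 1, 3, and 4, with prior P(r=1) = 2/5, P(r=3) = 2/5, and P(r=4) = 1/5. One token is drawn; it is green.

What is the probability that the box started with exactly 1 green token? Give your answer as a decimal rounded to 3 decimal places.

For each hypothesis, P(data | H) works out to: P(data | r = 1) = (1/5) = 1/5; P(data | r = 3) = (3/5) = 3/5; P(data | r = 4) = (4/5) = 4/5.
Multiplying each by its prior: 2/5 · 1/5 = 2/25, 2/5 · 3/5 = 6/25, 1/5 · 4/5 = 4/25; summing to 12/25.
So P(r = 1 | data) = (2/25) / (12/25) = 1/6.

0.167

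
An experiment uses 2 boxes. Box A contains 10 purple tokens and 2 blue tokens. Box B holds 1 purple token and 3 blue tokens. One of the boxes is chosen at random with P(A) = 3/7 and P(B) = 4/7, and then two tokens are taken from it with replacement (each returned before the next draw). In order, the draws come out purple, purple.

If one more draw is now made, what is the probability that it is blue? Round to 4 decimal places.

The likelihood of the observed sequence under each hypothesis: P(data | box A) = (10/12)(10/12) = 25/36; P(data | box B) = (1/4)(1/4) = 1/16.
Multiplying each by its prior: 3/7 · 25/36 = 25/84, 4/7 · 1/16 = 1/28; summing to 1/3.
Normalising, the posterior is P(box A | data) = 25/28, P(box B | data) = 3/28.
The predictive probability is P(blue next | data) = (1/6)(25/28) + (3/4)(3/28) = 11/48.

0.2292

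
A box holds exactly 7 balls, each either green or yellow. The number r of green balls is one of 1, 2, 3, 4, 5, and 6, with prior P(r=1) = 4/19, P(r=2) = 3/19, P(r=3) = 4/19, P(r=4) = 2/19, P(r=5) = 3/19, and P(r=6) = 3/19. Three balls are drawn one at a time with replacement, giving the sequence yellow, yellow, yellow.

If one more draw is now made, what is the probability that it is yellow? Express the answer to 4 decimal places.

0.7520

Under each hypothesis, the probability of the observed sequence is: P(data | r = 1) = (6/7)(6/7)(6/7) = 0.62974; P(data | r = 2) = (5/7)(5/7)(5/7) = 0.36443; P(data | r = 3) = (4/7)(4/7)(4/7) = 0.18659; P(data | r = 4) = (3/7)(3/7)(3/7) = 0.078717; P(data | r = 5) = (2/7)(2/7)(2/7) = 0.023324; P(data | r = 6) = (1/7)(1/7)(1/7) = 0.0029155.
Multiplying each by its prior: 4/19 · 0.62974 = 0.13258, 3/19 · 0.36443 = 0.057542, 4/19 · 0.18659 = 0.039282, 2/19 · 0.078717 = 0.008286, 3/19 · 0.023324 = 0.0036827, 3/19 · 0.0029155 = 0.00046033; summing to 0.24183.
Dividing through by the total gives posterior P(r = 1 | data) = 0.54822, P(r = 2 | data) = 0.23794, P(r = 3 | data) = 0.16244, P(r = 4 | data) = 0.034264, P(r = 5 | data) = 0.015228, P(r = 6 | data) = 0.0019036.
Averaging over the posterior, P(yellow next | data) = (6/7)(0.54822) + (5/7)(0.23794) + (4/7)(0.16244) + (3/7)(0.034264) + (2/7)(0.015228) + (1/7)(0.0019036) = 0.75199.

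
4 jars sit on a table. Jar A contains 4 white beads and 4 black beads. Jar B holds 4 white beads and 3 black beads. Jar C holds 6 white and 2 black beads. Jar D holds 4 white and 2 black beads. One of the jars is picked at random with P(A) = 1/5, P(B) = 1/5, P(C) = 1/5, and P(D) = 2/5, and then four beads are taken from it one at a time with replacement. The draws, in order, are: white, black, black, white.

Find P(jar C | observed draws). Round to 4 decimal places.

For each hypothesis, P(data | H) works out to: P(data | jar A) = (4/8)(4/8)(4/8)(4/8) = 0.0625; P(data | jar B) = (4/7)(3/7)(3/7)(4/7) = 0.059975; P(data | jar C) = (6/8)(2/8)(2/8)(6/8) = 0.035156; P(data | jar D) = (4/6)(2/6)(2/6)(4/6) = 0.049383.
Weighting by the prior gives 1/5 · 0.0625 = 0.0125, 1/5 · 0.059975 = 0.011995, 1/5 · 0.035156 = 0.0070313, 2/5 · 0.049383 = 0.019753; these sum to 0.051279.
Therefore the posterior P(jar C | data) = (0.0070313) / (0.051279) = 0.13712.

0.1371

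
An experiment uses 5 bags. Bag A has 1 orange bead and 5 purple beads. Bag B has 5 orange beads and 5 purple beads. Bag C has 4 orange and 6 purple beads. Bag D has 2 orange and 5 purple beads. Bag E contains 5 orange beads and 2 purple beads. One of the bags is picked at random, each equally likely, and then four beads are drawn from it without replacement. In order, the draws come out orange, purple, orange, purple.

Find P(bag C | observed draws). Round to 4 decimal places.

0.2903

Compute the likelihood of the observed sequence for each case: P(data | bag A) = (1/6)(5/5)(0/4) = 0; P(data | bag B) = (5/10)(5/9)(4/8)(4/7) = 5/63; P(data | bag C) = (4/10)(6/9)(3/8)(5/7) = 1/14; P(data | bag D) = (2/7)(5/6)(1/5)(4/4) = 1/21; P(data | bag E) = (5/7)(2/6)(4/5)(1/4) = 1/21.
Weighting by the prior gives 1/5 · 0 = 0, 1/5 · 5/63 = 1/63, 1/5 · 1/14 = 1/70, 1/5 · 1/21 = 1/105, 1/5 · 1/21 = 1/105; these sum to 31/630.
By Bayes' rule, P(bag C | data) = (1/70) / (31/630) = 9/31.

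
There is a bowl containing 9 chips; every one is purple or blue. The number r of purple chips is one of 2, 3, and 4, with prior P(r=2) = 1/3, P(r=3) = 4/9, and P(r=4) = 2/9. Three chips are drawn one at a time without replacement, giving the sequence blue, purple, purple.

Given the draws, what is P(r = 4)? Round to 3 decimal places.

For each hypothesis, P(data | H) works out to: P(data | r = 2) = (7/9)(2/8)(1/7) = 1/36; P(data | r = 3) = (6/9)(3/8)(2/7) = 1/14; P(data | r = 4) = (5/9)(4/8)(3/7) = 5/42.
The prior-weighted likelihoods are 1/3 · 1/36 = 1/108, 4/9 · 1/14 = 2/63, 2/9 · 5/42 = 5/189; with total 17/252.
Hence P(r = 4 | data) = (5/189) / (17/252) = 20/51.

0.392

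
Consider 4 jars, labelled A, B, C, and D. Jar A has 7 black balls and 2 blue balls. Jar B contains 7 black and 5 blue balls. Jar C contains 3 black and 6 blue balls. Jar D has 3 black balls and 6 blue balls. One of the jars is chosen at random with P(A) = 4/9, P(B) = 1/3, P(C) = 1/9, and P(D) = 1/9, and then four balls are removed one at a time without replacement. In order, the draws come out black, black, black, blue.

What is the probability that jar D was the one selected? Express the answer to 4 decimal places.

For each hypothesis, P(data | H) works out to: P(data | jar A) = (7/9)(6/8)(5/7)(2/6) = 0.13889; P(data | jar B) = (7/12)(6/11)(5/10)(5/9) = 0.088384; P(data | jar C) = (3/9)(2/8)(1/7)(6/6) = 0.011905; P(data | jar D) = (3/9)(2/8)(1/7)(6/6) = 0.011905.
The prior-weighted likelihoods are 4/9 · 0.13889 = 0.061728, 1/3 · 0.088384 = 0.029461, 1/9 · 0.011905 = 0.0013228, 1/9 · 0.011905 = 0.0013228; summing to 0.093835.
Hence P(jar D | data) = (0.0013228) / (0.093835) = 0.014097.

0.0141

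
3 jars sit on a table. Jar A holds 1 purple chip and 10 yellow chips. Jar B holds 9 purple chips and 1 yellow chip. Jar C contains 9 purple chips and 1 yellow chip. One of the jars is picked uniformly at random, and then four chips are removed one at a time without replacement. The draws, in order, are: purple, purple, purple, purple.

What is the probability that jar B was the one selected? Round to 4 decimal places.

The likelihood of the observed sequence under each hypothesis: P(data | jar A) = (1/11)(0/10) = 0; P(data | jar B) = (9/10)(8/9)(7/8)(6/7) = 3/5; P(data | jar C) = (9/10)(8/9)(7/8)(6/7) = 3/5.
The prior-weighted likelihoods are 1/3 · 0 = 0, 1/3 · 3/5 = 1/5, 1/3 · 3/5 = 1/5; these sum to 2/5.
Hence P(jar B | data) = (1/5) / (2/5) = 1/2.

0.5000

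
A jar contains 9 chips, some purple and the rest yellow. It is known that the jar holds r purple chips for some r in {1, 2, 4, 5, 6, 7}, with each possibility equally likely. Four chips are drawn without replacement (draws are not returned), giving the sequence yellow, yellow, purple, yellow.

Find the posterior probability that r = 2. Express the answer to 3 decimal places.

0.365

The likelihood of the observed sequence under each hypothesis: P(data | r = 1) = (8/9)(7/8)(1/7)(6/6) = 1/9; P(data | r = 2) = (7/9)(6/8)(2/7)(5/6) = 5/36; P(data | r = 4) = (5/9)(4/8)(4/7)(3/6) = 5/63; P(data | r = 5) = (4/9)(3/8)(5/7)(2/6) = 5/126; P(data | r = 6) = (3/9)(2/8)(6/7)(1/6) = 1/84; P(data | r = 7) = (2/9)(1/8)(7/7)(0/6) = 0.
Multiplying each by its prior: 1/6 · 1/9 = 1/54, 1/6 · 5/36 = 5/216, 1/6 · 5/63 = 5/378, 1/6 · 5/126 = 5/756, 1/6 · 1/84 = 1/504, 1/6 · 0 = 0; summing to 4/63.
Hence P(r = 2 | data) = (5/216) / (4/63) = 35/96.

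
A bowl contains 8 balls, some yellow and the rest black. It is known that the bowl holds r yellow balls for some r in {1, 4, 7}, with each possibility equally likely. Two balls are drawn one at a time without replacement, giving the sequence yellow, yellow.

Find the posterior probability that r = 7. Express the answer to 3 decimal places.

0.778

The likelihood of the observed sequence under each hypothesis: P(data | r = 1) = (1/8)(0/7) = 0; P(data | r = 4) = (4/8)(3/7) = 3/14; P(data | r = 7) = (7/8)(6/7) = 3/4.
The prior-weighted likelihoods are 1/3 · 0 = 0, 1/3 · 3/14 = 1/14, 1/3 · 3/4 = 1/4; these sum to 9/28.
By Bayes' rule, P(r = 7 | data) = (1/4) / (9/28) = 7/9.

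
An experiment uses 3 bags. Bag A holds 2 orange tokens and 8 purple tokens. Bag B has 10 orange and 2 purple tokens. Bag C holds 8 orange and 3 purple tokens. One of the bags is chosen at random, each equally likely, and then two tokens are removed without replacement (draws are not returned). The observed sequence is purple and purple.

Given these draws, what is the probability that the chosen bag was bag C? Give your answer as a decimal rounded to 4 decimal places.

0.0788

For each hypothesis, P(data | H) works out to: P(data | bag A) = (8/10)(7/9) = 28/45; P(data | bag B) = (2/12)(1/11) = 1/66; P(data | bag C) = (3/11)(2/10) = 3/55.
Multiplying each by its prior: 1/3 · 28/45 = 28/135, 1/3 · 1/66 = 1/198, 1/3 · 3/55 = 1/55; these sum to 137/594.
By Bayes' rule, P(bag C | data) = (1/55) / (137/594) = 54/685.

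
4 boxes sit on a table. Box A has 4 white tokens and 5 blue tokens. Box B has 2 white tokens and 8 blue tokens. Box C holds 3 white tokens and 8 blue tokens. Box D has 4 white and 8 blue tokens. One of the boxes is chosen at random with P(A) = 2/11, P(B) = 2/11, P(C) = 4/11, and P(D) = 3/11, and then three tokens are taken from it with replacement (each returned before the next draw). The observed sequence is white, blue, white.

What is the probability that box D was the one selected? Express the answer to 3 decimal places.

0.308

For each hypothesis, P(data | H) works out to: P(data | box A) = (4/9)(5/9)(4/9) = 0.10974; P(data | box B) = (2/10)(8/10)(2/10) = 0.032; P(data | box C) = (3/11)(8/11)(3/11) = 0.054095; P(data | box D) = (4/12)(8/12)(4/12) = 0.074074.
The prior-weighted likelihoods are 2/11 · 0.10974 = 0.019953, 2/11 · 0.032 = 0.0058182, 4/11 · 0.054095 = 0.019671, 3/11 · 0.074074 = 0.020202; with total 0.065644.
Therefore the posterior P(box D | data) = (0.020202) / (0.065644) = 0.30775.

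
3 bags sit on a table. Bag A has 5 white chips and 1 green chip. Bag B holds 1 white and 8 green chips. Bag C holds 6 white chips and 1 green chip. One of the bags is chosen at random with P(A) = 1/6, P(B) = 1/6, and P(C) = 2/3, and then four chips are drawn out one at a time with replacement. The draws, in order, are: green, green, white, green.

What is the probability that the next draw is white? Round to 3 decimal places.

0.223

For each hypothesis, P(data | H) works out to: P(data | bag A) = (1/6)(1/6)(5/6)(1/6) = 0.003858; P(data | bag B) = (8/9)(8/9)(1/9)(8/9) = 0.078037; P(data | bag C) = (1/7)(1/7)(6/7)(1/7) = 0.002499.
The prior-weighted likelihoods are 1/6 · 0.003858 = 0.000643, 1/6 · 0.078037 = 0.013006, 2/3 · 0.002499 = 0.001666; summing to 0.015315.
Dividing through by the total gives posterior P(bag A | data) = 0.041985, P(bag B | data) = 0.84924, P(bag C | data) = 0.10878.
The predictive probability is P(white next | data) = (5/6)(0.041985) + (1/9)(0.84924) + (6/7)(0.10878) = 0.22259.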